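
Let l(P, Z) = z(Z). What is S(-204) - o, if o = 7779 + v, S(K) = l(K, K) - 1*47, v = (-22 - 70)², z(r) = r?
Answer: -16494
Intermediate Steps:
v = 8464 (v = (-92)² = 8464)
l(P, Z) = Z
S(K) = -47 + K (S(K) = K - 1*47 = K - 47 = -47 + K)
o = 16243 (o = 7779 + 8464 = 16243)
S(-204) - o = (-47 - 204) - 1*16243 = -251 - 16243 = -16494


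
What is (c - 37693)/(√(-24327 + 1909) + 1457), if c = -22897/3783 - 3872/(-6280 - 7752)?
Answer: -182231203711022/7117333018497 + 125072892046*I*√22418/7117333018497 ≈ -25.604 + 2.6311*I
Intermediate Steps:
c = -19165183/3317691 (c = -22897*1/3783 - 3872/(-14032) = -22897/3783 - 3872*(-1/14032) = -22897/3783 + 242/877 = -19165183/3317691 ≈ -5.7767)
(c - 37693)/(√(-24327 + 1909) + 1457) = (-19165183/3317691 - 37693)/(√(-24327 + 1909) + 1457) = -125072892046/(3317691*(√(-22418) + 1457)) = -125072892046/(3317691*(I*√22418 + 1457)) = -125072892046/(3317691*(1457 + I*√22418))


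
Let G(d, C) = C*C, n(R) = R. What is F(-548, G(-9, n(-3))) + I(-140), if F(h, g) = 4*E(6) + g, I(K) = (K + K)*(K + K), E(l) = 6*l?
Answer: 78553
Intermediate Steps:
G(d, C) = C**2
I(K) = 4*K**2 (I(K) = (2*K)*(2*K) = 4*K**2)
F(h, g) = 144 + g (F(h, g) = 4*(6*6) + g = 4*36 + g = 144 + g)
F(-548, G(-9, n(-3))) + I(-140) = (144 + (-3)**2) + 4*(-140)**2 = (144 + 9) + 4*19600 = 153 + 78400 = 78553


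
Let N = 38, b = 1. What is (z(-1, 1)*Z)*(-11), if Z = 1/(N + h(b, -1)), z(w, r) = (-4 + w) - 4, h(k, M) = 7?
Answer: 11/5 ≈ 2.2000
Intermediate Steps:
z(w, r) = -8 + w
Z = 1/45 (Z = 1/(38 + 7) = 1/45 ≈ 0.022222)
(z(-1, 1)*Z)*(-11) = ((-8 - 1)*(1/45))*(-11) = -9*1/45*(-11) = -⅕*(-11) = 11/5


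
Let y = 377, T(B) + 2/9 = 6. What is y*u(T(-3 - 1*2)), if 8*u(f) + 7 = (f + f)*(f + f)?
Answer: 3863873/648 ≈ 5962.8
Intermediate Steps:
T(B) = 52/9 (T(B) = -2/9 + 6 = 52/9)
u(f) = -7/8 + f**2/2 (u(f) = -7/8 + ((f + f)*(f + f))/8 = -7/8 + ((2*f)*(2*f))/8 = -7/8 + (4*f**2)/8 = -7/8 + f**2/2)
y*u(T(-3 - 1*2)) = 377*(-7/8 + (52/9)**2/2) = 377*(-7/8 + (1/2)*(2704/81)) = 377*(-7/8 + 1352/81) = 377*(10249/648) = 3863873/648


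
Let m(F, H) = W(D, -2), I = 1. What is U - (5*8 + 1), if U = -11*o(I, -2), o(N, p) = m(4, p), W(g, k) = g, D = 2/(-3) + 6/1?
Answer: -299/3 ≈ -99.667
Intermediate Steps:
D = 16/3 (D = 2*(-1/3) + 6*1 = -2/3 + 6 = 16/3 ≈ 5.3333)
m(F, H) = 16/3
o(N, p) = 16/3
U = -176/3 (U = -11*16/3 = -176/3 ≈ -58.667)
U - (5*8 + 1) = -176/3 - (5*8 + 1) = -176/3 - (40 + 1) = -176/3 - 1*41 = -176/3 - 41 = -299/3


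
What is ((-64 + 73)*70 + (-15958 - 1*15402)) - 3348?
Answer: -34078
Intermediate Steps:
((-64 + 73)*70 + (-15958 - 1*15402)) - 3348 = (9*70 + (-15958 - 15402)) - 3348 = (630 - 31360) - 3348 = -30730 - 3348 = -34078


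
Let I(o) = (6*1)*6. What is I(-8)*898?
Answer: 32328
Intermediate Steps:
I(o) = 36 (I(o) = 6*6 = 36)
I(-8)*898 = 36*898 = 32328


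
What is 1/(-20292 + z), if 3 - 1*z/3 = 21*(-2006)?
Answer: 1/106095 ≈ 9.4255e-6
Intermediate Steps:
z = 126387 (z = 9 - 63*(-2006) = 9 - 3*(-42126) = 9 + 126378 = 126387)
1/(-20292 + z) = 1/(-20292 + 126387) = 1/106095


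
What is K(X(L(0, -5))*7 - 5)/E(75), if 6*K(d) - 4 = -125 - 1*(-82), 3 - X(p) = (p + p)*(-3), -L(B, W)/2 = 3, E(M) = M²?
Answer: -13/11250 ≈ -0.0011556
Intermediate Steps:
L(B, W) = -6 (L(B, W) = -2*3 = -6)
X(p) = 3 + 6*p (X(p) = 3 - (p + p)*(-3) = 3 - 2*p*(-3) = 3 - (-6)*p = 3 + 6*p)
K(d) = -13/2 (K(d) = ⅔ + (-125 - 1*(-82))/6 = ⅔ + (-125 + 82)/6 = ⅔ + (⅙)*(-43) = ⅔ - 43/6 = -13/2)
K(X(L(0, -5))*7 - 5)/E(75) = -13/(2*(75²)) = -13/2/5625 = -13/2*1/5625 = -13/11250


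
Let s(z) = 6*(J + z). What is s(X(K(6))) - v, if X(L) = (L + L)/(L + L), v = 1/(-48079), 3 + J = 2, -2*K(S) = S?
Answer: 1/48079 ≈ 2.0799e-5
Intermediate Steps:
K(S) = -S/2
J = -1 (J = -3 + 2 = -1)
v = -1/48079 ≈ -2.0799e-5
X(L) = 1 (X(L) = (2*L)/((2*L)) = (2*L)*(1/(2*L)) = 1)
s(z) = -6 + 6*z (s(z) = 6*(-1 + z) = -6 + 6*z)
s(X(K(6))) - v = (-6 + 6*1) - 1*(-1/48079) = (-6 + 6) + 1/48079 = 0 + 1/48079 = 1/48079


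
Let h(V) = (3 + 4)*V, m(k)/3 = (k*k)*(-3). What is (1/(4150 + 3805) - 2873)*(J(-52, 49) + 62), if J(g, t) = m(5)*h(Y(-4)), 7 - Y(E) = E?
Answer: 394540927782/7955 ≈ 4.9597e+7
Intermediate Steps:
m(k) = -9*k² (m(k) = 3*((k*k)*(-3)) = 3*(k²*(-3)) = 3*(-3*k²) = -9*k²)
Y(E) = 7 - E
h(V) = 7*V
J(g, t) = -17325 (J(g, t) = (-9*5²)*(7*(7 - 1*(-4))) = (-9*25)*(7*(7 + 4)) = -1575*11 = -225*77 = -17325)
(1/(4150 + 3805) - 2873)*(J(-52, 49) + 62) = (1/(4150 + 3805) - 2873)*(-17325 + 62) = (1/7955 - 2873)*(-17263) = -22854714/7955*(-17263) = 394540927782/7955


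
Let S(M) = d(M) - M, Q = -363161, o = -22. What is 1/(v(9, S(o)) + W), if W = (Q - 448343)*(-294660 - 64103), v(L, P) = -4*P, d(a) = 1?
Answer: 1/291137609460 ≈ 3.4348e-12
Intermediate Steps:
S(M) = 1 - M
W = 291137609552 (W = (-363161 - 448343)*(-294660 - 64103) = -811504*(-358763) = 291137609552)
1/(v(9, S(o)) + W) = 1/(-4*(1 - 1*(-22)) + 291137609552) = 1/(-4*(1 + 22) + 291137609552) = 1/(-4*23 + 291137609552) = 1/(-92 + 291137609552) = 1/291137609460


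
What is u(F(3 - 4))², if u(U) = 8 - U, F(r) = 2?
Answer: 36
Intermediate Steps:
u(F(3 - 4))² = (8 - 1*2)² = (8 - 2)² = 6² = 36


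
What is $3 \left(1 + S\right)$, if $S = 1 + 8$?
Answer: $30$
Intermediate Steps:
$S = 9$
$3 \left(1 + S\right) = 3 \left(1 + 9\right) = 3 \cdot 10 = 30$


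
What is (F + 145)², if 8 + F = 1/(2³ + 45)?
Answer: 52736644/2809 ≈ 18774.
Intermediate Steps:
F = -423/53 (F = -8 + 1/(2³ + 45) = -8 + 1/(8 + 45) = -8 + 1/53 = -423/53 ≈ -7.9811)
(F + 145)² = (-423/53 + 145)² = (7262/53)² = 52736644/2809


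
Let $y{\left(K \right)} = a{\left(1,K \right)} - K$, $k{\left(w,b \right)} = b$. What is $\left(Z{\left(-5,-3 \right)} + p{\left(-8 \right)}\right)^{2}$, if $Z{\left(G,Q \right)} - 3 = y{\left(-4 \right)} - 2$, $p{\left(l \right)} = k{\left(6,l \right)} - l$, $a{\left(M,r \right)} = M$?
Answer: $36$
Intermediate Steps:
$y{\left(K \right)} = 1 - K$
$p{\left(l \right)} = 0$ ($p{\left(l \right)} = l - l = 0$)
$Z{\left(G,Q \right)} = 6$ ($Z{\left(G,Q \right)} = 3 + \left(\left(1 - -4\right) - 2\right) = 3 + \left(\left(1 + 4\right) - 2\right) = 3 + \left(5 - 2\right) = 3 + 3 = 6$)
$\left(Z{\left(-5,-3 \right)} + p{\left(-8 \right)}\right)^{2} = \left(6 + 0\right)^{2} = 6^{2} = 36$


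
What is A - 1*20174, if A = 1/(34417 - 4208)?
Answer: -609436365/30209 ≈ -20174.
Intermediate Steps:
A = 1/30209 ≈ 3.3103e-5
A - 1*20174 = 1/30209 - 1*20174 = 1/30209 - 20174 = -609436365/30209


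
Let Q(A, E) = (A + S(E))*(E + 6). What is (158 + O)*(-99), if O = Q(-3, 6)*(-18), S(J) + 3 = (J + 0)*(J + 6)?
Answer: 1395702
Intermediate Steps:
S(J) = -3 + J*(6 + J) (S(J) = -3 + (J + 0)*(J + 6) = -3 + J*(6 + J))
Q(A, E) = (6 + E)*(-3 + A + E**2 + 6*E) (Q(A, E) = (A + (-3 + E**2 + 6*E))*(E + 6) = (-3 + A + E**2 + 6*E)*(6 + E) = (6 + E)*(-3 + A + E**2 + 6*E))
O = -14256 (O = (-18 + 6**3 + 6*(-3) + 12*6**2 + 33*6 - 3*6)*(-18) = (-18 + 216 - 18 + 12*36 + 198 - 18)*(-18) = (-18 + 216 - 18 + 432 + 198 - 18)*(-18) = 792*(-18) = -14256)
(158 + O)*(-99) = (158 - 14256)*(-99) = -14098*(-99) = 1395702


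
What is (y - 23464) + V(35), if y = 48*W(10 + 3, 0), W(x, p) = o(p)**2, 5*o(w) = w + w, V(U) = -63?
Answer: -23527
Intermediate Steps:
o(w) = 2*w/5 (o(w) = (w + w)/5 = (2*w)/5 = 2*w/5)
W(x, p) = 4*p**2/25 (W(x, p) = (2*p/5)**2 = 4*p**2/25)
y = 0 (y = 48*((4/25)*0**2) = 48*((4/25)*0) = 48*0 = 0)
(y - 23464) + V(35) = (0 - 23464) - 63 = -23464 - 63 = -23527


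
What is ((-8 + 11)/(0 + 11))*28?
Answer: 84/11 ≈ 7.6364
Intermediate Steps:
((-8 + 11)/(0 + 11))*28 = (3/11)*28 = 84/11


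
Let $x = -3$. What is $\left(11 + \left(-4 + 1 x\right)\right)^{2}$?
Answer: $16$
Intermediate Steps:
$\left(11 + \left(-4 + 1 x\right)\right)^{2} = \left(11 + \left(-4 + 1 \left(-3\right)\right)\right)^{2} = \left(11 - 7\right)^{2} = 4^{2} = 16$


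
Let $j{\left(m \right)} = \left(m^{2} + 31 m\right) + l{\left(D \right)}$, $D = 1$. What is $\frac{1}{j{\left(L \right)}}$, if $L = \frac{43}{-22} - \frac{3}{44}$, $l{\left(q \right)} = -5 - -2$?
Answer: $- \frac{1936}{119283} \approx -0.01623$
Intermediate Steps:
$l{\left(q \right)} = -3$ ($l{\left(q \right)} = -5 + 2 = -3$)
$L = - \frac{89}{44}$ ($L = 43 \left(- \frac{1}{22}\right) - \frac{3}{44} = - \frac{43}{22} - \frac{3}{44} = - \frac{89}{44} \approx -2.0227$)
$j{\left(m \right)} = -3 + m^{2} + 31 m$ ($j{\left(m \right)} = \left(m^{2} + 31 m\right) - 3 = -3 + m^{2} + 31 m$)
$\frac{1}{j{\left(L \right)}} = \frac{1}{-3 + \left(- \frac{89}{44}\right)^{2} + 31 \left(- \frac{89}{44}\right)} = \frac{1}{-3 + \frac{7921}{1936} - \frac{2759}{44}} = \frac{1}{- \frac{119283}{1936}} = - \frac{1936}{119283}$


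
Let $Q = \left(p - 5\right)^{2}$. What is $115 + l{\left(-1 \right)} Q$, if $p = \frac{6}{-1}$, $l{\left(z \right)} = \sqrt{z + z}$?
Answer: $115 + 121 i \sqrt{2} \approx 115.0 + 171.12 i$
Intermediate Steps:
$l{\left(z \right)} = \sqrt{2} \sqrt{z}$ ($l{\left(z \right)} = \sqrt{2 z} = \sqrt{2} \sqrt{z}$)
$p = -6$ ($p = 6 \left(-1\right) = -6$)
$Q = 121$ ($Q = \left(-6 - 5\right)^{2} = \left(-11\right)^{2} = 121$)
$115 + l{\left(-1 \right)} Q = 115 + \sqrt{2} \sqrt{-1} \cdot 121 = 115 + \sqrt{2} i 121 = 115 + i \sqrt{2} \cdot 121 = 115 + 121 i \sqrt{2}$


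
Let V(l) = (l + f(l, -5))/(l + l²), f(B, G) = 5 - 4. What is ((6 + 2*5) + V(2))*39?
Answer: 1287/2 ≈ 643.50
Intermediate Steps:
f(B, G) = 1
V(l) = (1 + l)/(l + l²) (V(l) = (l + 1)/(l + l²) = (1 + l)/(l + l²))
((6 + 2*5) + V(2))*39 = ((6 + 2*5) + 1/2)*39 = ((6 + 10) + ½)*39 = (16 + ½)*39 = (33/2)*39 = 1287/2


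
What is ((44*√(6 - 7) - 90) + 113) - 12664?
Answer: -12641 + 44*I ≈ -12641.0 + 44.0*I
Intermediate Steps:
((44*√(6 - 7) - 90) + 113) - 12664 = ((44*√(-1) - 90) + 113) - 12664 = ((44*I - 90) + 113) - 12664 = ((-90 + 44*I) + 113) - 12664 = (23 + 44*I) - 12664 = -12641 + 44*I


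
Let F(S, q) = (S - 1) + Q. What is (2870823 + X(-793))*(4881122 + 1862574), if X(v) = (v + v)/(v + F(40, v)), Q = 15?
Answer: 14307019348457968/739 ≈ 1.9360e+13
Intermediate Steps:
F(S, q) = 14 + S (F(S, q) = (S - 1) + 15 = (-1 + S) + 15 = 14 + S)
X(v) = 2*v/(54 + v) (X(v) = (v + v)/(v + (14 + 40)) = (2*v)/(v + 54) = (2*v)/(54 + v) = 2*v/(54 + v))
(2870823 + X(-793))*(4881122 + 1862574) = (2870823 + 2*(-793)/(54 - 793))*(4881122 + 1862574) = (2870823 + 2*(-793)/(-739))*6743696 = (2870823 + 2*(-793)*(-1/739))*6743696 = (2870823 + 1586/739)*6743696 = (2121539783/739)*6743696 = 14307019348457968/739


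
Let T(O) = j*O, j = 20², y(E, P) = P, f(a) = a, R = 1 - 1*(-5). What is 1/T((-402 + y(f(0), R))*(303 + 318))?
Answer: -1/98366400 ≈ -1.0166e-8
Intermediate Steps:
R = 6 (R = 1 + 5 = 6)
j = 400
T(O) = 400*O
1/T((-402 + y(f(0), R))*(303 + 318)) = 1/(400*((-402 + 6)*(303 + 318))) = 1/(400*(-396*621)) = 1/(400*(-245916)) = 1/(-98366400) = -1/98366400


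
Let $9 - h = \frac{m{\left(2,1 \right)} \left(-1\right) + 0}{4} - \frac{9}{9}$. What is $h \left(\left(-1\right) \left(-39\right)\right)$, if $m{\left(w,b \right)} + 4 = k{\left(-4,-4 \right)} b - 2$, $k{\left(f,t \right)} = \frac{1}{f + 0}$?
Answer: $\frac{5265}{16} \approx 329.06$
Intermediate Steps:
$k{\left(f,t \right)} = \frac{1}{f}$
$m{\left(w,b \right)} = -6 - \frac{b}{4}$ ($m{\left(w,b \right)} = -4 + \left(\frac{b}{-4} - 2\right) = -4 - \left(2 + \frac{b}{4}\right) = -6 - \frac{b}{4}$)
$h = \frac{135}{16}$ ($h = 9 - \left(\frac{\left(-6 - \frac{1}{4}\right) \left(-1\right) + 0}{4} - \frac{9}{9}\right) = 9 - \left(\left(\left(-6 - \frac{1}{4}\right) \left(-1\right) + 0\right) \frac{1}{4} - 1\right) = 9 - \left(\left(\left(- \frac{25}{4}\right) \left(-1\right) + 0\right) \frac{1}{4} - 1\right) = 9 - \left(\left(\frac{25}{4} + 0\right) \frac{1}{4} - 1\right) = 9 - \left(\frac{25}{4} \cdot \frac{1}{4} - 1\right) = 9 - \left(\frac{25}{16} - 1\right) = 9 - \frac{9}{16} = \frac{135}{16} \approx 8.4375$)
$h \left(\left(-1\right) \left(-39\right)\right) = \frac{135 \left(\left(-1\right) \left(-39\right)\right)}{16} = \frac{135}{16} \cdot 39 = \frac{5265}{16}$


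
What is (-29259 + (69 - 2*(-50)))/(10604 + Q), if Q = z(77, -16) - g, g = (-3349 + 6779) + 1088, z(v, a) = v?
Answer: -29090/6163 ≈ -4.7201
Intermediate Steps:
g = 4518 (g = 3430 + 1088 = 4518)
Q = -4441 (Q = 77 - 1*4518 = 77 - 4518 = -4441)
(-29259 + (69 - 2*(-50)))/(10604 + Q) = (-29259 + (69 - 2*(-50)))/(10604 - 4441) = (-29259 + (69 + 100))/6163 = (-29259 + 169)*(1/6163) = -29090*1/6163 = -29090/6163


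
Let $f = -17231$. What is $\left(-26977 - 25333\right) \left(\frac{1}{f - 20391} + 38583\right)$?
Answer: $- \frac{37965803541875}{18811} \approx -2.0183 \cdot 10^{9}$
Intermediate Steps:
$\left(-26977 - 25333\right) \left(\frac{1}{f - 20391} + 38583\right) = \left(-26977 - 25333\right) \left(\frac{1}{-17231 - 20391} + 38583\right) = - 52310 \left(\frac{1}{-37622} + 38583\right) = - 52310 \left(- \frac{1}{37622} + 38583\right) = \left(-52310\right) \frac{1451569625}{37622} = - \frac{37965803541875}{18811}$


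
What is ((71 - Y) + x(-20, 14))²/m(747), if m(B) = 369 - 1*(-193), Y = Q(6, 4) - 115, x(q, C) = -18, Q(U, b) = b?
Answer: 13448/281 ≈ 47.858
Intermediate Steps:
Y = -111 (Y = 4 - 115 = -111)
m(B) = 562 (m(B) = 369 + 193 = 562)
((71 - Y) + x(-20, 14))²/m(747) = ((71 - 1*(-111)) - 18)²/562 = ((71 + 111) - 18)²*(1/562) = (182 - 18)²*(1/562) = 164²*(1/562) = 26896*(1/562) = 13448/281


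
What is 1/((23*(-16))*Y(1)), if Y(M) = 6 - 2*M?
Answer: -1/1472 ≈ -0.00067935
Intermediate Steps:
1/((23*(-16))*Y(1)) = 1/((23*(-16))*(6 - 2*1)) = 1/(-368*(6 - 2)) = 1/(-368*4) = 1/(-1472) = -1/1472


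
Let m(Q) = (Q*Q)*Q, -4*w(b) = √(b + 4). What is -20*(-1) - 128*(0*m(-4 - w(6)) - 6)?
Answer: 788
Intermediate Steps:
w(b) = -√(4 + b)/4 (w(b) = -√(b + 4)/4 = -√(4 + b)/4)
m(Q) = Q³ (m(Q) = Q²*Q = Q³)
-20*(-1) - 128*(0*m(-4 - w(6)) - 6) = -20*(-1) - 128*(0*(-4 - (-1)*√(4 + 6)/4)³ - 6) = 20 - 128*(0*(-4 - (-1)*√10/4)³ - 6) = 20 - 128*(0*(-4 + √10/4)³ - 6) = 20 - 128*(0 - 6) = 20 - 128*(-6) = 20 + 768 = 788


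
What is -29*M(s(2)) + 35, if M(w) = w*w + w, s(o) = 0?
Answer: 35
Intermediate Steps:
M(w) = w + w**2 (M(w) = w**2 + w = w + w**2)
-29*M(s(2)) + 35 = -0*(1 + 0) + 35 = -0 + 35 = -29*0 + 35 = 0 + 35 = 35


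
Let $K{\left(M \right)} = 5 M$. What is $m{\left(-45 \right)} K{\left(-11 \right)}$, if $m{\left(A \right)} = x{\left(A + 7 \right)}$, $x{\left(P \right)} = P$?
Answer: $2090$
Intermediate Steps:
$m{\left(A \right)} = 7 + A$ ($m{\left(A \right)} = A + 7 = 7 + A$)
$m{\left(-45 \right)} K{\left(-11 \right)} = \left(7 - 45\right) 5 \left(-11\right) = \left(-38\right) \left(-55\right) = 2090$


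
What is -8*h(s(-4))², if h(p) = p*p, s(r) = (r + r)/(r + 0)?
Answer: -128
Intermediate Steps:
s(r) = 2 (s(r) = (2*r)/r = 2)
h(p) = p²
-8*h(s(-4))² = -8*(2²)² = -8*4² = -8*16 = -128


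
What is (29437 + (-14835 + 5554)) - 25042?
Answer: -4886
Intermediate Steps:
(29437 + (-14835 + 5554)) - 25042 = (29437 - 9281) - 25042 = 20156 - 25042 = -4886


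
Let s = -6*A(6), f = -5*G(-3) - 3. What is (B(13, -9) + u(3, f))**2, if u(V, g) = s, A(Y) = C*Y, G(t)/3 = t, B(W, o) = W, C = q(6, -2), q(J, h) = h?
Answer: 7225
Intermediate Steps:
C = -2
G(t) = 3*t
f = 42 (f = -15*(-3) - 3 = -5*(-9) - 3 = 45 - 3 = 42)
A(Y) = -2*Y
s = 72 (s = -(-12)*6 = -6*(-12) = 72)
u(V, g) = 72
(B(13, -9) + u(3, f))**2 = (13 + 72)**2 = 85**2 = 7225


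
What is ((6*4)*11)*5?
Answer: 1320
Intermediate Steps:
((6*4)*11)*5 = (24*11)*5 = 264*5 = 1320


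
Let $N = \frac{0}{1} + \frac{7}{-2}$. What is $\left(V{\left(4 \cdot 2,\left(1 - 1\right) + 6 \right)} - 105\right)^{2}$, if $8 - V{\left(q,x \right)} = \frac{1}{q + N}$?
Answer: $\frac{765625}{81} \approx 9452.2$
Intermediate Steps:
$N = - \frac{7}{2}$ ($N = 0 \cdot 1 + 7 \left(- \frac{1}{2}\right) = 0 - \frac{7}{2} = - \frac{7}{2} \approx -3.5$)
$V{\left(q,x \right)} = 8 - \frac{1}{- \frac{7}{2} + q}$ ($V{\left(q,x \right)} = 8 - \frac{1}{q - \frac{7}{2}} = 8 - \frac{1}{- \frac{7}{2} + q}$)
$\left(V{\left(4 \cdot 2,\left(1 - 1\right) + 6 \right)} - 105\right)^{2} = \left(\frac{2 \left(-29 + 8 \cdot 4 \cdot 2\right)}{-7 + 2 \cdot 4 \cdot 2} - 105\right)^{2} = \left(\frac{2 \left(-29 + 8 \cdot 8\right)}{-7 + 2 \cdot 8} - 105\right)^{2} = \left(\frac{2 \left(-29 + 64\right)}{-7 + 16} - 105\right)^{2} = \left(2 \cdot \frac{1}{9} \cdot 35 - 105\right)^{2} = \left(\frac{70}{9} - 105\right)^{2} = \left(- \frac{875}{9}\right)^{2} = \frac{765625}{81}$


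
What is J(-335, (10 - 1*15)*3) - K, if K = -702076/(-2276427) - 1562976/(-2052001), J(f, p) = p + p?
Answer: -145135575833638/4671230480427 ≈ -31.070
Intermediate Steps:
J(f, p) = 2*p
K = 4998661420828/4671230480427 (K = -702076*(-1/2276427) - 1562976*(-1/2052001) = 702076/2276427 + 1562976/2052001 = 4998661420828/4671230480427 ≈ 1.0701)
J(-335, (10 - 1*15)*3) - K = 2*((10 - 1*15)*3) - 1*4998661420828/4671230480427 = 2*((10 - 15)*3) - 4998661420828/4671230480427 = 2*(-5*3) - 4998661420828/4671230480427 = 2*(-15) - 4998661420828/4671230480427 = -30 - 4998661420828/4671230480427 = -145135575833638/4671230480427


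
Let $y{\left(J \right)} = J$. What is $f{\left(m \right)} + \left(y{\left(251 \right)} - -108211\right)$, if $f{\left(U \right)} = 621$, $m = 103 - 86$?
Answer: $109083$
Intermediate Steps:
$m = 17$
$f{\left(m \right)} + \left(y{\left(251 \right)} - -108211\right) = 621 + \left(251 - -108211\right) = 621 + \left(251 + 108211\right) = 621 + 108462 = 109083$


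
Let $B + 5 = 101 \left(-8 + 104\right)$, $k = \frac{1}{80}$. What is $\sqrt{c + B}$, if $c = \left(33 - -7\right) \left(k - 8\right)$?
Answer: $\frac{\sqrt{37486}}{2} \approx 96.807$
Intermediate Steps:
$k = \frac{1}{80} \approx 0.0125$
$B = 9691$ ($B = -5 + 101 \left(-8 + 104\right) = -5 + 101 \cdot 96 = -5 + 9696 = 9691$)
$c = - \frac{639}{2}$ ($c = \left(33 - -7\right) \left(\frac{1}{80} - 8\right) = \left(33 + 7\right) \left(- \frac{639}{80}\right) = 40 \left(- \frac{639}{80}\right) = - \frac{639}{2} \approx -319.5$)
$\sqrt{c + B} = \sqrt{- \frac{639}{2} + 9691} = \sqrt{\frac{18743}{2}} = \frac{\sqrt{37486}}{2}$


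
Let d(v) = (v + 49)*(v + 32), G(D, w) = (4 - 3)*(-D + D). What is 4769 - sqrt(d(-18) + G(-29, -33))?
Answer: 4769 - sqrt(434) ≈ 4748.2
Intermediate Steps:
G(D, w) = 0 (G(D, w) = 1*0 = 0)
d(v) = (32 + v)*(49 + v) (d(v) = (49 + v)*(32 + v) = (32 + v)*(49 + v))
4769 - sqrt(d(-18) + G(-29, -33)) = 4769 - sqrt((1568 + (-18)**2 + 81*(-18)) + 0) = 4769 - sqrt((1568 + 324 - 1458) + 0) = 4769 - sqrt(434 + 0) = 4769 - sqrt(434)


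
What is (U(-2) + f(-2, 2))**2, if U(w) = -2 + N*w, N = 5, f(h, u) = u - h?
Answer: 64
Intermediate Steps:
U(w) = -2 + 5*w
(U(-2) + f(-2, 2))**2 = ((-2 + 5*(-2)) + (2 - 1*(-2)))**2 = ((-2 - 10) + (2 + 2))**2 = (-12 + 4)**2 = (-8)**2 = 64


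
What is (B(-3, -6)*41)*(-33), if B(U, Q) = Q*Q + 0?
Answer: -48708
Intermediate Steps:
B(U, Q) = Q**2 (B(U, Q) = Q**2 + 0 = Q**2)
(B(-3, -6)*41)*(-33) = ((-6)**2*41)*(-33) = (36*41)*(-33) = 1476*(-33) = -48708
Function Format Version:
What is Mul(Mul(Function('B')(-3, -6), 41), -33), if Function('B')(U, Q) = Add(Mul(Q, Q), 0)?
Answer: -48708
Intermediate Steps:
Function('B')(U, Q) = Pow(Q, 2) (Function('B')(U, Q) = Add(Pow(Q, 2), 0) = Pow(Q, 2))
Mul(Mul(Function('B')(-3, -6), 41), -33) = Mul(Mul(Pow(-6, 2), 41), -33) = Mul(Mul(36, 41), -33) = Mul(1476, -33) = -48708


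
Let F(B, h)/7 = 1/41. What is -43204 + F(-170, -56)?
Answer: -1771357/41 ≈ -43204.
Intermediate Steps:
F(B, h) = 7/41
-43204 + F(-170, -56) = -43204 + 7/41 = -1771357/41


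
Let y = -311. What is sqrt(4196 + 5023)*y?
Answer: -311*sqrt(9219) ≈ -29861.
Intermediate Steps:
sqrt(4196 + 5023)*y = sqrt(4196 + 5023)*(-311) = sqrt(9219)*(-311) = -311*sqrt(9219)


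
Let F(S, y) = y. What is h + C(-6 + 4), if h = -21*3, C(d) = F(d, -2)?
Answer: -65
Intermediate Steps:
C(d) = -2
h = -63
h + C(-6 + 4) = -63 - 2 = -65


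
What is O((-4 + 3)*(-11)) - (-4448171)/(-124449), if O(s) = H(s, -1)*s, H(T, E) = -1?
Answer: -447470/9573 ≈ -46.743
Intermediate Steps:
O(s) = -s
O((-4 + 3)*(-11)) - (-4448171)/(-124449) = -(-4 + 3)*(-11) - (-4448171)/(-124449) = -(-1)*(-11) - (-4448171)*(-1)/124449 = -1*11 - 1*342167/9573 = -11 - 342167/9573 = -447470/9573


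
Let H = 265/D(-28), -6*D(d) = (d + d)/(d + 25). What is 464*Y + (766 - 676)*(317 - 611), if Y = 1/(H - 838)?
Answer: -683977532/25849 ≈ -26461.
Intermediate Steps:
D(d) = -d/(3*(25 + d)) (D(d) = -(d + d)/(6*(d + 25)) = -2*d/(6*(25 + d)) = -d/(3*(25 + d)))
H = -2385/28 (H = 265/((-1*(-28)/(75 + 3*(-28)))) = 265/((-1*(-28)/(75 - 84))) = 265/((-1*(-28)/(-9))) = 265/((-1*(-28)*(-⅑))) = 265/(-28/9) = 265*(-9/28) = -2385/28 ≈ -85.179)
Y = -28/25849 (Y = 1/(-2385/28 - 838) = 1/(-25849/28) = -28/25849 ≈ -0.0010832)
464*Y + (766 - 676)*(317 - 611) = 464*(-28/25849) + (766 - 676)*(317 - 611) = -12992/25849 + 90*(-294) = -12992/25849 - 26460 = -683977532/25849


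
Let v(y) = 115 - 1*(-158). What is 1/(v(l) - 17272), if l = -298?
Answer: -1/16999 ≈ -5.8827e-5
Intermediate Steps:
v(y) = 273 (v(y) = 115 + 158 = 273)
1/(v(l) - 17272) = 1/(273 - 17272) = 1/(-16999) = -1/16999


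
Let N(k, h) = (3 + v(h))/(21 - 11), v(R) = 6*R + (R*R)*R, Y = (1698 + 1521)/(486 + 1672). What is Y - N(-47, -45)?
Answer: 98628063/10790 ≈ 9140.7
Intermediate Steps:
Y = 3219/2158 ≈ 1.4917
v(R) = R**3 + 6*R (v(R) = 6*R + R**2*R = 6*R + R**3 = R**3 + 6*R)
N(k, h) = 3/10 + h*(6 + h**2)/10 (N(k, h) = (3 + h*(6 + h**2))/(21 - 11) = (3 + h*(6 + h**2))/10 = (3 + h*(6 + h**2))*(1/10) = 3/10 + h*(6 + h**2)/10)
Y - N(-47, -45) = 3219/2158 - (3/10 + (1/10)*(-45)*(6 + (-45)**2)) = 3219/2158 - (3/10 + (1/10)*(-45)*(6 + 2025)) = 3219/2158 - (3/10 + (1/10)*(-45)*2031) = 3219/2158 - (3/10 - 18279/2) = 3219/2158 - 1*(-45696/5) = 3219/2158 + 45696/5 = 98628063/10790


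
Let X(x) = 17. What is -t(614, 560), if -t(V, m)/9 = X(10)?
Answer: 153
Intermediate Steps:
t(V, m) = -153 (t(V, m) = -9*17 = -153)
-t(614, 560) = -1*(-153) = 153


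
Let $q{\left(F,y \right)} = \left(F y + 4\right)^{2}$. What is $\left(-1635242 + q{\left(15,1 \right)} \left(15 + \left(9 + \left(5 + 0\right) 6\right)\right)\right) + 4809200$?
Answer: $3193452$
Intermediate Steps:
$q{\left(F,y \right)} = \left(4 + F y\right)^{2}$
$\left(-1635242 + q{\left(15,1 \right)} \left(15 + \left(9 + \left(5 + 0\right) 6\right)\right)\right) + 4809200 = \left(-1635242 + \left(4 + 15 \cdot 1\right)^{2} \left(15 + \left(9 + \left(5 + 0\right) 6\right)\right)\right) + 4809200 = \left(-1635242 + \left(4 + 15\right)^{2} \left(15 + \left(9 + 5 \cdot 6\right)\right)\right) + 4809200 = \left(-1635242 + 19^{2} \left(15 + \left(9 + 30\right)\right)\right) + 4809200 = \left(-1635242 + 361 \left(15 + 39\right)\right) + 4809200 = \left(-1635242 + 361 \cdot 54\right) + 4809200 = \left(-1635242 + 19494\right) + 4809200 = -1615748 + 4809200 = 3193452$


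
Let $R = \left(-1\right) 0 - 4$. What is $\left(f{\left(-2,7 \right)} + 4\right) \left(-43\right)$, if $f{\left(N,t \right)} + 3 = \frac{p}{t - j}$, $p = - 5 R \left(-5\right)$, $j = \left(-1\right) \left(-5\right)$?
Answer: $2107$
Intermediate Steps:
$j = 5$
$R = -4$ ($R = 0 - 4 = -4$)
$p = -100$ ($p = \left(-5\right) \left(-4\right) \left(-5\right) = 20 \left(-5\right) = -100$)
$f{\left(N,t \right)} = -3 - \frac{100}{-5 + t}$ ($f{\left(N,t \right)} = -3 - \frac{100}{t - 5} = -3 - \frac{100}{-5 + t}$)
$\left(f{\left(-2,7 \right)} + 4\right) \left(-43\right) = \left(\frac{-85 - 21}{-5 + 7} + 4\right) \left(-43\right) = \left(\frac{-85 - 21}{2} + 4\right) \left(-43\right) = \left(\frac{1}{2} \left(-106\right) + 4\right) \left(-43\right) = \left(-53 + 4\right) \left(-43\right) = \left(-49\right) \left(-43\right) = 2107$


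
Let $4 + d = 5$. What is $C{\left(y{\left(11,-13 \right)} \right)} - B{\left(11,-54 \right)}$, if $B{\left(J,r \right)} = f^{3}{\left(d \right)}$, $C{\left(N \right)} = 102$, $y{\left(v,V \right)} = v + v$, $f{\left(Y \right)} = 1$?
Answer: $101$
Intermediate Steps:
$d = 1$ ($d = -4 + 5 = 1$)
$y{\left(v,V \right)} = 2 v$
$B{\left(J,r \right)} = 1$ ($B{\left(J,r \right)} = 1^{3} = 1$)
$C{\left(y{\left(11,-13 \right)} \right)} - B{\left(11,-54 \right)} = 102 - 1 = 101$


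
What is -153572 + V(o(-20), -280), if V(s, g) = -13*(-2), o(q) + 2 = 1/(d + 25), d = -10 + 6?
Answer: -153546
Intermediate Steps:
d = -4
o(q) = -41/21 (o(q) = -2 + 1/(-4 + 25) = -2 + 1/21 = -41/21)
V(s, g) = 26
-153572 + V(o(-20), -280) = -153572 + 26 = -153546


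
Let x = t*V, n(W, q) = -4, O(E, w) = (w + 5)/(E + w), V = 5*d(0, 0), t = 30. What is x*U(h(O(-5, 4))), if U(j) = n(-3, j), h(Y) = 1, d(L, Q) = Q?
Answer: 0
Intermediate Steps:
V = 0 (V = 5*0 = 0)
O(E, w) = (5 + w)/(E + w)
U(j) = -4
x = 0 (x = 30*0 = 0)
x*U(h(O(-5, 4))) = 0*(-4) = 0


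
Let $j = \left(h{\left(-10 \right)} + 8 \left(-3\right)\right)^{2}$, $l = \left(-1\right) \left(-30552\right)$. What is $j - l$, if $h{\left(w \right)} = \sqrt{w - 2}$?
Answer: $-29988 - 96 i \sqrt{3} \approx -29988.0 - 166.28 i$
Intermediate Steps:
$l = 30552$
$h{\left(w \right)} = \sqrt{-2 + w}$
$j = \left(-24 + 2 i \sqrt{3}\right)^{2}$ ($j = \left(\sqrt{-2 - 10} + 8 \left(-3\right)\right)^{2} = \left(\sqrt{-12} - 24\right)^{2} = \left(2 i \sqrt{3} - 24\right)^{2} = \left(-24 + 2 i \sqrt{3}\right)^{2} \approx 564.0 - 166.28 i$)
$j - l = \left(564 - 96 i \sqrt{3}\right) - 30552 = -29988 - 96 i \sqrt{3}$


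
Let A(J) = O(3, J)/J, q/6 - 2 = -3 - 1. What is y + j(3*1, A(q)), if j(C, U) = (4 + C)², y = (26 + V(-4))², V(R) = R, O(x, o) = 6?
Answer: 533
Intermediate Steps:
q = -12 (q = 12 + 6*(-3 - 1) = 12 + 6*(-4) = 12 - 24 = -12)
A(J) = 6/J
y = 484 (y = (26 - 4)² = 22² = 484)
y + j(3*1, A(q)) = 484 + (4 + 3*1)² = 484 + (4 + 3)² = 484 + 7² = 484 + 49 = 533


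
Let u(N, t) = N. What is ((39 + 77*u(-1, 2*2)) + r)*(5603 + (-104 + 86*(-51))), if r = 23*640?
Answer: 16341066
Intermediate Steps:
r = 14720
((39 + 77*u(-1, 2*2)) + r)*(5603 + (-104 + 86*(-51))) = ((39 + 77*(-1)) + 14720)*(5603 + (-104 + 86*(-51))) = ((39 - 77) + 14720)*(5603 + (-104 - 4386)) = (-38 + 14720)*(5603 - 4490) = 14682*1113 = 16341066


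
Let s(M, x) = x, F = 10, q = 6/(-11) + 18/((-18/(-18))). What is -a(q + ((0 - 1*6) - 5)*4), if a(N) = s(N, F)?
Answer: -10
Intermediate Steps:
q = 192/11 (q = 6*(-1/11) + 18/((-18*(-1/18))) = -6/11 + 18/1 = -6/11 + 18*1 = -6/11 + 18 = 192/11 ≈ 17.455)
a(N) = 10
-a(q + ((0 - 1*6) - 5)*4) = -1*10 = -10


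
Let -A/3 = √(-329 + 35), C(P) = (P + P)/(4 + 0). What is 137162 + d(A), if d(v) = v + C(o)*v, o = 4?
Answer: 137162 - 63*I*√6 ≈ 1.3716e+5 - 154.32*I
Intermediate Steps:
C(P) = P/2 (C(P) = (2*P)/4 = (2*P)*(¼) = P/2)
A = -21*I*√6 (A = -3*√(-329 + 35) = -21*I*√6 ≈ -51.439*I)
d(v) = 3*v (d(v) = v + ((½)*4)*v = v + 2*v = 3*v)
137162 + d(A) = 137162 + 3*(-21*I*√6) = 137162 - 63*I*√6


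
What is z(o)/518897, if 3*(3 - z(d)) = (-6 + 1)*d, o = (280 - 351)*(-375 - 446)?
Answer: 291464/1556691 ≈ 0.18723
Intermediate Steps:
o = 58291 (o = -71*(-821) = 58291)
z(d) = 3 + 5*d/3 (z(d) = 3 - (-6 + 1)*d/3 = 3 - (-5)*d/3 = 3 + 5*d/3)
z(o)/518897 = (3 + (5/3)*58291)/518897 = (3 + 291455/3)*(1/518897) = (291464/3)*(1/518897) = 291464/1556691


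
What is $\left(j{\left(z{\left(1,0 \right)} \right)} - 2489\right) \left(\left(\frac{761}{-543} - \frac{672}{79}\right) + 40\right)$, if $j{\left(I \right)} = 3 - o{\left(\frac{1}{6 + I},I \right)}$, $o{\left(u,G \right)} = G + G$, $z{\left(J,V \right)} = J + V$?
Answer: $- \frac{3211672120}{42897} \approx -74869.0$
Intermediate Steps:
$o{\left(u,G \right)} = 2 G$
$j{\left(I \right)} = 3 - 2 I$
$\left(j{\left(z{\left(1,0 \right)} \right)} - 2489\right) \left(\left(\frac{761}{-543} - \frac{672}{79}\right) + 40\right) = \left(\left(3 - 2 \left(1 + 0\right)\right) - 2489\right) \left(\left(\frac{761}{-543} - \frac{672}{79}\right) + 40\right) = \left(\left(3 - 2\right) - 2489\right) \left(\left(761 \left(- \frac{1}{543}\right) - \frac{672}{79}\right) + 40\right) = \left(\left(3 - 2\right) - 2489\right) \left(\left(- \frac{761}{543} - \frac{672}{79}\right) + 40\right) = \left(1 - 2489\right) \left(- \frac{425015}{42897} + 40\right) = \left(-2488\right) \frac{1290865}{42897} = - \frac{3211672120}{42897}$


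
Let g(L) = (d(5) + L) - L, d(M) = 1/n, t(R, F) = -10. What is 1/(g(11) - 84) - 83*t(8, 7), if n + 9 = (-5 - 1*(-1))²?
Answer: 487203/587 ≈ 829.99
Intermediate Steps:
n = 7 (n = -9 + (-5 - 1*(-1))² = -9 + (-5 + 1)² = -9 + (-4)² = -9 + 16 = 7)
d(M) = ⅐ (d(M) = 1/7 = ⅐)
g(L) = ⅐ (g(L) = (⅐ + L) - L = ⅐)
1/(g(11) - 84) - 83*t(8, 7) = 1/(⅐ - 84) - 83*(-10) = 1/(-587/7) + 830 = -7/587 + 830 = 487203/587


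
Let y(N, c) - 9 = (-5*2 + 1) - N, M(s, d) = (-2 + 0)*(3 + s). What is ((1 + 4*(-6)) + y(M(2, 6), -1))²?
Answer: 169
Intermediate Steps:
M(s, d) = -6 - 2*s (M(s, d) = -2*(3 + s) = -6 - 2*s)
y(N, c) = -N (y(N, c) = 9 + ((-5*2 + 1) - N) = 9 + ((-10 + 1) - N) = 9 + (-9 - N) = -N)
((1 + 4*(-6)) + y(M(2, 6), -1))² = ((1 + 4*(-6)) - (-6 - 2*2))² = ((1 - 24) - (-6 - 4))² = (-23 - 1*(-10))² = (-23 + 10)² = (-13)² = 169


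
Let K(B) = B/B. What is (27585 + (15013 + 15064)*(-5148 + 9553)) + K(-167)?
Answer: 132516771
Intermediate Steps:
K(B) = 1
(27585 + (15013 + 15064)*(-5148 + 9553)) + K(-167) = (27585 + (15013 + 15064)*(-5148 + 9553)) + 1 = (27585 + 30077*4405) + 1 = (27585 + 132489185) + 1 = 132516770 + 1 = 132516771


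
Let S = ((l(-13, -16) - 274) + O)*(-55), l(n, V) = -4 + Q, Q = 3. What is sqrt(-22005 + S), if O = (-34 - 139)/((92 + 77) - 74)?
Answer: 3*I*sqrt(271947)/19 ≈ 82.34*I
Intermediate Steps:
l(n, V) = -1 (l(n, V) = -4 + 3 = -1)
O = -173/95 (O = -173/(169 - 74) = -173/95 ≈ -1.8211)
S = 289278/19 (S = ((-1 - 274) - 173/95)*(-55) = (-275 - 173/95)*(-55) = -26298/95*(-55) = 289278/19 ≈ 15225.)
sqrt(-22005 + S) = sqrt(-22005 + 289278/19) = sqrt(-128817/19) = 3*I*sqrt(271947)/19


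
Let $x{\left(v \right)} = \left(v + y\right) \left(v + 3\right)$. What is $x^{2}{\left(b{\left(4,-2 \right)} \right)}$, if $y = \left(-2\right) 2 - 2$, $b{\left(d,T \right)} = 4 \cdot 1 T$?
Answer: $4900$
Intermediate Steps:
$b{\left(d,T \right)} = 4 T$
$y = -6$ ($y = -4 - 2 = -6$)
$x{\left(v \right)} = \left(-6 + v\right) \left(3 + v\right)$ ($x{\left(v \right)} = \left(v - 6\right) \left(v + 3\right) = \left(-6 + v\right) \left(3 + v\right)$)
$x^{2}{\left(b{\left(4,-2 \right)} \right)} = \left(-18 + \left(4 \left(-2\right)\right)^{2} - 3 \cdot 4 \left(-2\right)\right)^{2} = \left(-18 + \left(-8\right)^{2} - -24\right)^{2} = \left(-18 + 64 + 24\right)^{2} = 70^{2} = 4900$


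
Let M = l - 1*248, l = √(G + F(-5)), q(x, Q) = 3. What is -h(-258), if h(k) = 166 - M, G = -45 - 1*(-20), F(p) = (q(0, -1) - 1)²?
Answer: -414 + I*√21 ≈ -414.0 + 4.5826*I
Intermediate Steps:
F(p) = 4 (F(p) = (3 - 1)² = 2² = 4)
G = -25 (G = -45 + 20 = -25)
l = I*√21 (l = √(-25 + 4) = √(-21) = I*√21 ≈ 4.5826*I)
M = -248 + I*√21 (M = I*√21 - 1*248 = I*√21 - 248 = -248 + I*√21 ≈ -248.0 + 4.5826*I)
h(k) = 414 - I*√21 (h(k) = 166 - (-248 + I*√21) = 166 + (248 - I*√21) = 414 - I*√21)
-h(-258) = -(414 - I*√21) = -414 + I*√21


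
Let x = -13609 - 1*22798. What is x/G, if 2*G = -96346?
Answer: 36407/48173 ≈ 0.75576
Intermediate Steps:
G = -48173 (G = (½)*(-96346) = -48173)
x = -36407 (x = -13609 - 22798 = -36407)
x/G = -36407/(-48173) = -36407*(-1/48173) = 36407/48173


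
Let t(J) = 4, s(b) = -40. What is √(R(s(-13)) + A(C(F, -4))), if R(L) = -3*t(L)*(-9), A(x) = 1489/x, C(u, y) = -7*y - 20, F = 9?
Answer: √4706/4 ≈ 17.150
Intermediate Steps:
C(u, y) = -20 - 7*y
R(L) = 108 (R(L) = -3*4*(-9) = -12*(-9) = 108)
√(R(s(-13)) + A(C(F, -4))) = √(108 + 1489/(-20 - 7*(-4))) = √(108 + 1489/(-20 + 28)) = √(108 + 1489/8) = √(2353/8) = √4706/4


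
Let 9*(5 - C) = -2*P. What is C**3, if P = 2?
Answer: 117649/729 ≈ 161.38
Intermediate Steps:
C = 49/9 (C = 5 - (-2)*2/9 = 5 - 1/9*(-4) = 5 + 4/9 = 49/9 ≈ 5.4444)
C**3 = (49/9)**3 = 117649/729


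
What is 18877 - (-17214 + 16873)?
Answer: 19218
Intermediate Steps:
18877 - (-17214 + 16873) = 18877 - 1*(-341) = 18877 + 341 = 19218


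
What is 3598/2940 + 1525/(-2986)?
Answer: 111788/156765 ≈ 0.71309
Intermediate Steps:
3598/2940 + 1525/(-2986) = 3598*(1/2940) + 1525*(-1/2986) = 257/210 - 1525/2986 = 111788/156765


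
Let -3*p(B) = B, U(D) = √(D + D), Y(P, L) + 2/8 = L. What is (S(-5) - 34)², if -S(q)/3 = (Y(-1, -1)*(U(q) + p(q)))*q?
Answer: 11871/16 + 19575*I*√10/8 ≈ 741.94 + 7737.7*I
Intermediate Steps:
Y(P, L) = -¼ + L
U(D) = √2*√D (U(D) = √(2*D) = √2*√D)
p(B) = -B/3
S(q) = -3*q*(5*q/12 - 5*√2*√q/4) (S(q) = -3*(-¼ - 1)*(√2*√q - q/3)*q = -3*(-5*(-q/3 + √2*√q)/4)*q = -3*(5*q/12 - 5*√2*√q/4)*q = -3*q*(5*q/12 - 5*√2*√q/4))
(S(-5) - 34)² = ((5/4)*(-5)*(-1*(-5) + 3*√2*√(-5)) - 34)² = ((5/4)*(-5)*(5 + 3*√2*(I*√5)) - 34)² = ((5/4)*(-5)*(5 + 3*I*√10) - 34)² = ((-125/4 - 75*I*√10/4) - 34)² = (-261/4 - 75*I*√10/4)²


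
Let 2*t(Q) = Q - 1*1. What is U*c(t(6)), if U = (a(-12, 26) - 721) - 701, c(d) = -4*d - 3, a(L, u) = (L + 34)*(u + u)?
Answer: 3614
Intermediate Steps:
t(Q) = -1/2 + Q/2 (t(Q) = (Q - 1*1)/2 = (Q - 1)/2 = (-1 + Q)/2 = -1/2 + Q/2)
a(L, u) = 2*u*(34 + L) (a(L, u) = (34 + L)*(2*u) = 2*u*(34 + L))
c(d) = -3 - 4*d
U = -278 (U = (2*26*(34 - 12) - 721) - 701 = (2*26*22 - 721) - 701 = (1144 - 721) - 701 = 423 - 701 = -278)
U*c(t(6)) = -278*(-3 - 4*(-1/2 + (1/2)*6)) = -278*(-3 - 4*(-1/2 + 3)) = -278*(-3 - 4*5/2) = -278*(-3 - 10) = -278*(-13) = 3614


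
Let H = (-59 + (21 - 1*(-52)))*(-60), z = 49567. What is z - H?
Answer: 50407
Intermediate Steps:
H = -840 (H = (-59 + (21 + 52))*(-60) = (-59 + 73)*(-60) = 14*(-60) = -840)
z - H = 49567 - 1*(-840) = 49567 + 840 = 50407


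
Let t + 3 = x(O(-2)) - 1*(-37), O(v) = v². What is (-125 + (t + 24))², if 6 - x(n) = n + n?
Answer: 4761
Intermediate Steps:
x(n) = 6 - 2*n (x(n) = 6 - (n + n) = 6 - 2*n)
t = 32 (t = -3 + ((6 - 2*(-2)²) - 1*(-37)) = -3 + ((6 - 2*4) + 37) = -3 + ((6 - 8) + 37) = -3 + (-2 + 37) = -3 + 35 = 32)
(-125 + (t + 24))² = (-125 + (32 + 24))² = (-125 + 56)² = (-69)² = 4761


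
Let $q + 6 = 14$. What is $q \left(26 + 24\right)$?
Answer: $400$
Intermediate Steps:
$q = 8$ ($q = -6 + 14 = 8$)
$q \left(26 + 24\right) = 8 \left(26 + 24\right) = 8 \cdot 50 = 400$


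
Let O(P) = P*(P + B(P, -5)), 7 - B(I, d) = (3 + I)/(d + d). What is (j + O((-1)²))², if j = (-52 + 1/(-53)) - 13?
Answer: 225120016/70225 ≈ 3205.7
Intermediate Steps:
B(I, d) = 7 - (3 + I)/(2*d) (B(I, d) = 7 - (3 + I)/(d + d) = 7 - (3 + I)/(2*d))
j = -3446/53 (j = (-52 - 1/53) - 13 = -2757/53 - 13 = -3446/53 ≈ -65.019)
O(P) = P*(73/10 + 11*P/10) (O(P) = P*(P + (½)*(-3 - P + 14*(-5))/(-5)) = P*(P + (½)*(-⅕)*(-3 - P - 70)) = P*(P + (½)*(-⅕)*(-73 - P)) = P*(P + (73/10 + P/10)) = P*(73/10 + 11*P/10))
(j + O((-1)²))² = (-3446/53 + (⅒)*(-1)²*(73 + 11*(-1)²))² = (-3446/53 + (⅒)*1*(73 + 11*1))² = (-3446/53 + (⅒)*1*(73 + 11))² = (-3446/53 + (⅒)*1*84)² = (-3446/53 + 42/5)² = (-15004/265)² = 225120016/70225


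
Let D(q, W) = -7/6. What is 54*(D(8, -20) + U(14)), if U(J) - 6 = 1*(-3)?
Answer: 99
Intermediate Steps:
U(J) = 3 (U(J) = 6 + 1*(-3) = 6 - 3 = 3)
D(q, W) = -7/6 (D(q, W) = -7*⅙ = -7/6)
54*(D(8, -20) + U(14)) = 54*(-7/6 + 3) = 54*(11/6) = 99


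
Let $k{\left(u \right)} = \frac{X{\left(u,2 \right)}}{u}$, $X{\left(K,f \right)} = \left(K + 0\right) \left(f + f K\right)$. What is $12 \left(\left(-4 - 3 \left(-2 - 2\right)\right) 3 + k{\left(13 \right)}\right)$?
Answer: $624$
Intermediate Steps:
$X{\left(K,f \right)} = K \left(f + K f\right)$
$k{\left(u \right)} = 2 + 2 u$ ($k{\left(u \right)} = \frac{u 2 \left(1 + u\right)}{u} = \frac{2 u \left(1 + u\right)}{u} = 2 + 2 u$)
$12 \left(\left(-4 - 3 \left(-2 - 2\right)\right) 3 + k{\left(13 \right)}\right) = 12 \left(\left(-4 - 3 \left(-2 - 2\right)\right) 3 + \left(2 + 2 \cdot 13\right)\right) = 12 \left(\left(-4 - -12\right) 3 + \left(2 + 26\right)\right) = 12 \left(\left(-4 + 12\right) 3 + 28\right) = 12 \left(8 \cdot 3 + 28\right) = 12 \left(24 + 28\right) = 12 \cdot 52 = 624$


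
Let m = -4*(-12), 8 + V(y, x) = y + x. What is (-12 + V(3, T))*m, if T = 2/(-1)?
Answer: -912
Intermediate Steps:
T = -2 (T = 2*(-1) = -2)
V(y, x) = -8 + x + y (V(y, x) = -8 + (y + x) = -8 + (x + y) = -8 + x + y)
m = 48
(-12 + V(3, T))*m = (-12 + (-8 - 2 + 3))*48 = (-12 - 7)*48 = -19*48 = -912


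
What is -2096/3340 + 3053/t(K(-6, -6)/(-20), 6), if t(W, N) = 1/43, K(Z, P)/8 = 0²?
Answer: 109617441/835 ≈ 1.3128e+5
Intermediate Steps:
K(Z, P) = 0 (K(Z, P) = 8*0² = 8*0 = 0)
t(W, N) = 1/43
-2096/3340 + 3053/t(K(-6, -6)/(-20), 6) = -2096/3340 + 3053/(1/43) = -2096*1/3340 + 3053*43 = -524/835 + 131279 = 109617441/835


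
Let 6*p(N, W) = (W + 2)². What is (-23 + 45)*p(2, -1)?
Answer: 11/3 ≈ 3.6667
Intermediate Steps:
p(N, W) = (2 + W)²/6 (p(N, W) = (W + 2)²/6 = (2 + W)²/6)
(-23 + 45)*p(2, -1) = (-23 + 45)*((2 - 1)²/6) = 22*((⅙)*1²) = 22*((⅙)*1) = 22*(⅙) = 11/3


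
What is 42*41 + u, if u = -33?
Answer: 1689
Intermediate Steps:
42*41 + u = 42*41 - 33 = 1722 - 33 = 1689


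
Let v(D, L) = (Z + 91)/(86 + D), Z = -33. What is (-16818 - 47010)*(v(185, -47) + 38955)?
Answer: -673823451564/271 ≈ -2.4864e+9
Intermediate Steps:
v(D, L) = 58/(86 + D) (v(D, L) = (-33 + 91)/(86 + D) = 58/(86 + D))
(-16818 - 47010)*(v(185, -47) + 38955) = (-16818 - 47010)*(58/(86 + 185) + 38955) = -63828*(58/271 + 38955) = -63828*10556863/271 = -673823451564/271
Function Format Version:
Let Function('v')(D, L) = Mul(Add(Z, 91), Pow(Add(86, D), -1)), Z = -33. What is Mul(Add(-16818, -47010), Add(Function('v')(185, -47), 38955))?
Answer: Rational(-673823451564, 271) ≈ -2.4864e+9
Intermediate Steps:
Function('v')(D, L) = Mul(58, Pow(Add(86, D), -1)) (Function('v')(D, L) = Mul(Add(-33, 91), Pow(Add(86, D), -1)) = Mul(58, Pow(Add(86, D), -1)))
Mul(Add(-16818, -47010), Add(Function('v')(185, -47), 38955)) = Mul(Add(-16818, -47010), Add(Mul(58, Pow(Add(86, 185), -1)), 38955)) = Mul(-63828, Add(Mul(58, Pow(271, -1)), 38955)) = Mul(-63828, Add(Mul(58, Rational(1, 271)), 38955)) = Mul(-63828, Add(Rational(58, 271), 38955)) = Mul(-63828, Rational(10556863, 271)) = Rational(-673823451564, 271)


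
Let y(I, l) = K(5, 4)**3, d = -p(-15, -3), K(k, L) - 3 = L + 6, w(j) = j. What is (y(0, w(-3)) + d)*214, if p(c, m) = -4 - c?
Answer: 467804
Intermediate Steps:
K(k, L) = 9 + L (K(k, L) = 3 + (L + 6) = 3 + (6 + L) = 9 + L)
d = -11 (d = -(-4 - 1*(-15)) = -(-4 + 15) = -1*11 = -11)
y(I, l) = 2197 (y(I, l) = (9 + 4)**3 = 13**3 = 2197)
(y(0, w(-3)) + d)*214 = (2197 - 11)*214 = 2186*214 = 467804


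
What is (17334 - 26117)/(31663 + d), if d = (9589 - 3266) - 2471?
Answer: -8783/35515 ≈ -0.24730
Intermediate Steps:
d = 3852 (d = 6323 - 2471 = 3852)
(17334 - 26117)/(31663 + d) = (17334 - 26117)/(31663 + 3852) = -8783/35515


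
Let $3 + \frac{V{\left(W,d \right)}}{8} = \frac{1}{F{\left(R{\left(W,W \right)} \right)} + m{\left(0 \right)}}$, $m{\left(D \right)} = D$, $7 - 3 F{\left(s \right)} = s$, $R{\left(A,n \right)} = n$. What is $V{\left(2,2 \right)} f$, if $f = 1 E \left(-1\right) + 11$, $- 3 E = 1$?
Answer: $- \frac{1088}{5} \approx -217.6$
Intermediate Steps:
$E = - \frac{1}{3}$ ($E = \left(- \frac{1}{3}\right) 1 = - \frac{1}{3} \approx -0.33333$)
$F{\left(s \right)} = \frac{7}{3} - \frac{s}{3}$
$V{\left(W,d \right)} = -24 + \frac{8}{\frac{7}{3} - \frac{W}{3}}$ ($V{\left(W,d \right)} = -24 + \frac{8}{\left(\frac{7}{3} - \frac{W}{3}\right) + 0} = -24 + \frac{8}{\frac{7}{3} - \frac{W}{3}}$)
$f = \frac{34}{3}$ ($f = 1 \left(- \frac{1}{3}\right) \left(-1\right) + 11 = \left(- \frac{1}{3}\right) \left(-1\right) + 11 = \frac{1}{3} + 11 = \frac{34}{3} \approx 11.333$)
$V{\left(2,2 \right)} f = \frac{24 \left(6 - 2\right)}{-7 + 2} \cdot \frac{34}{3} = \frac{24 \left(6 - 2\right)}{-5} \cdot \frac{34}{3} = 24 \left(- \frac{1}{5}\right) 4 \cdot \frac{34}{3} = \left(- \frac{96}{5}\right) \frac{34}{3} = - \frac{1088}{5}$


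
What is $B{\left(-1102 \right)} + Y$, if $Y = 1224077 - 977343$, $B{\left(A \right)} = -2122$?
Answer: $244612$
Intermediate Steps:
$Y = 246734$ ($Y = 1224077 - 977343 = 246734$)
$B{\left(-1102 \right)} + Y = -2122 + 246734 = 244612$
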